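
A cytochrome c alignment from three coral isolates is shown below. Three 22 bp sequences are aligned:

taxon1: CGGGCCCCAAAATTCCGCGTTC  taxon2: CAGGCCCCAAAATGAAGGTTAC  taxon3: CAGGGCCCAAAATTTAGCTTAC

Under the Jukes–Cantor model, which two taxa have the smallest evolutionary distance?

taxon2 and taxon3

taxon1–taxon2: 7/22 differ, p = 0.318, d = 0.414.
taxon1–taxon3: 6/22 differ, p = 0.273, d = 0.339.
taxon2–taxon3: 4/22 differ, p = 0.182, d = 0.208.
The smallest distance is between taxon2 and taxon3.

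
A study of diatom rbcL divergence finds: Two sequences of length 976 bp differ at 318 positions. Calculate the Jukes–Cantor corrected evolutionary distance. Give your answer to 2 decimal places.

0.43

p = 318/976 ≈ 0.32582.
d = −(3/4) ln(1 − 4p/3) = −0.75 ln(1 − 0.434427) = −0.75 ln(0.565573)
  = −0.75 × (-0.569916) = 0.427437 substitutions/site.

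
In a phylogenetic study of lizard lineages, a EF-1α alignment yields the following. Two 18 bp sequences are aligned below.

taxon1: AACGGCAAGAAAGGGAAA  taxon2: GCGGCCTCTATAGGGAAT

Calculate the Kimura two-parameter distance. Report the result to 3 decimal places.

0.955

Of 18 sites, 1 differences are transitions and 8 are transversions, so P = 1/18 ≈ 0.055556 and Q = 8/18 ≈ 0.444444.
Under the Kimura two-parameter model, d = −½ ln(1 − 2P − Q) − ¼ ln(1 − 2Q).
1 − 2P − Q = 0.444444, giving −½ ln(0.444444) = 0.405466.
1 − 2Q = 0.111112, giving −¼ ln(0.111112) = 0.549304.
d = 0.405466 + 0.549304 = 0.954770.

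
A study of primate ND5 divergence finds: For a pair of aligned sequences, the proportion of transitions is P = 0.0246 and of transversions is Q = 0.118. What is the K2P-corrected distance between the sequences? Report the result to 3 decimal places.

Under the Kimura two-parameter model, d = −½ ln(1 − 2P − Q) − ¼ ln(1 − 2Q).
1 − 2P − Q = 0.8328, giving −½ ln(0.8328) = 0.091481.
1 − 2Q = 0.764, giving −¼ ln(0.764) = 0.067297.
d = 0.091481 + 0.067297 = 0.158778.

0.159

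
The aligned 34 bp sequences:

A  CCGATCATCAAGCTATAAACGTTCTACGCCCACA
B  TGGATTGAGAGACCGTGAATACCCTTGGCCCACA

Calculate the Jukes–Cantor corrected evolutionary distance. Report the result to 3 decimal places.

0.824

The sequences differ at 17 of 34 sites, so p = 17/34 = 0.5.
d = −(3/4) ln(1 − 4p/3) = −0.75 ln(1 − 0.666667) = −0.75 ln(0.333333)
  = −0.75 × (-1.098613) = 0.823960 substitutions/site.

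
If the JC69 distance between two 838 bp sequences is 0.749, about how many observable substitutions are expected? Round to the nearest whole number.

Invert JC69: p = (3/4)(1 − e^(−4d/3)) = 0.75 × (1 − e^(-0.998667)) = 0.75 × (1 − 0.368370) = 0.473723.
Expected differing sites = pL ≈ 0.473723 × 838 = 396.979874 ≈ 397.

397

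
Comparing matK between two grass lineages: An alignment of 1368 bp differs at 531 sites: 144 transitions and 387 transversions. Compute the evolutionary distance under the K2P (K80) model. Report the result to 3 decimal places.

0.549

P = 144/1368 ≈ 0.105263 and Q = 387/1368 ≈ 0.282895.
Under the Kimura two-parameter model, d = −½ ln(1 − 2P − Q) − ¼ ln(1 − 2Q).
1 − 2P − Q = 0.506579, giving −½ ln(0.506579) = 0.340037.
1 − 2Q = 0.43421, giving −¼ ln(0.43421) = 0.208557.
d = 0.340037 + 0.208557 = 0.548594.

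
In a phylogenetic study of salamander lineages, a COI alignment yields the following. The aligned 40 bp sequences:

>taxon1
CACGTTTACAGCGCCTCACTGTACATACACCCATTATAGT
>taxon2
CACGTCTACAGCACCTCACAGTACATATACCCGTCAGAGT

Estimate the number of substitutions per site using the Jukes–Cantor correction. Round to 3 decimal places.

The sequences differ at 7 of 40 sites (6, 13, 20, 28, 33, 35, 37), so p = 7/40 = 0.175.
d = −(3/4) ln(1 − 4p/3) = −0.75 ln(1 − 0.233333) = −0.75 ln(0.766667)
  = −0.75 × (-0.265703) = 0.199277 substitutions/site.

0.199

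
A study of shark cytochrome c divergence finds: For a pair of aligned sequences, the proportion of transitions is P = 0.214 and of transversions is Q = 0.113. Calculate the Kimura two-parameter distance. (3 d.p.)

0.453

Under the Kimura two-parameter model, d = −½ ln(1 − 2P − Q) − ¼ ln(1 − 2Q).
1 − 2P − Q = 0.459, giving −½ ln(0.459) = 0.389353.
1 − 2Q = 0.774, giving −¼ ln(0.774) = 0.064046.
d = 0.389353 + 0.064046 = 0.453399.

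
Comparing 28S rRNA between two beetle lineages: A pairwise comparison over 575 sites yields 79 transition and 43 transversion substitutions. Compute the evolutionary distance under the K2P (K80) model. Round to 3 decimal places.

0.256

P = 79/575 ≈ 0.137391 and Q = 43/575 ≈ 0.074783.
Under the Kimura two-parameter model, d = −½ ln(1 − 2P − Q) − ¼ ln(1 − 2Q).
1 − 2P − Q = 0.650435, giving −½ ln(0.650435) = 0.215057.
1 − 2Q = 0.850434, giving −¼ ln(0.850434) = 0.040502.
d = 0.215057 + 0.040502 = 0.255559.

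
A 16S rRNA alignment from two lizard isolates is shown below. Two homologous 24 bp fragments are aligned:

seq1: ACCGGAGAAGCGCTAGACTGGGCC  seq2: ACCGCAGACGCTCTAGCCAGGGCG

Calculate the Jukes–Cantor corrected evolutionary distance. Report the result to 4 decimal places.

0.3041

The sequences differ at 6 of 24 sites (5, 9, 12, 17, 19, 24), so p = 6/24 = 0.25.
d = −(3/4) ln(1 − 4p/3) = −0.75 ln(1 − 0.333333) = −0.75 ln(0.666667)
  = −0.75 × (-0.405465) = 0.304099 substitutions/site.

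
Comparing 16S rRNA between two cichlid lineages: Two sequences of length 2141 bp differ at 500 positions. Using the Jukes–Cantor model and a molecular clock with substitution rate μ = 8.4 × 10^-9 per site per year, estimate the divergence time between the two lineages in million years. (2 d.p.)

p = 500/2141 ≈ 0.233536.
d = −(3/4) ln(1 − 4p/3) = −0.75 ln(1 − 0.311381) = −0.75 ln(0.688619)
  = −0.75 × (-0.373067) = 0.279800 substitutions/site.
Under a molecular clock d = 2μt, so t = d/(2μ) = 0.279800 / (2 × 8.4 × 10^-9) = 16.65 million years.

16.65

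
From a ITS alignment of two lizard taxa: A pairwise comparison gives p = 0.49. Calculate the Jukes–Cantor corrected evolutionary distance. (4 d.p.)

0.7945

d = −(3/4) ln(1 − 4p/3) = −0.75 ln(1 − 0.653333) = −0.75 ln(0.346667)
  = −0.75 × (-1.059391) = 0.794543 substitutions/site.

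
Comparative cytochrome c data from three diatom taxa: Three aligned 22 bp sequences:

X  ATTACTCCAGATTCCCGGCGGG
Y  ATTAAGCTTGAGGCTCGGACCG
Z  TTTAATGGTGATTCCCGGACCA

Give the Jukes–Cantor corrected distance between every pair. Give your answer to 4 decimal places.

d(X,Y) = 0.6987, d(X,Z) = 0.5913, d(Y,Z) = 0.4975

X–Y: 10/22 sites differ → p ≈ 0.454545, d = −0.75 ln(1 − 0.60606) = 0.698667 ≈ 0.6987.
X–Z: 9/22 sites differ → p ≈ 0.409091, d = −0.75 ln(1 − 0.545455) = 0.591344 ≈ 0.5913.
Y–Z: 8/22 sites differ → p ≈ 0.363636, d = −0.75 ln(1 − 0.484848) = 0.497470 ≈ 0.4975.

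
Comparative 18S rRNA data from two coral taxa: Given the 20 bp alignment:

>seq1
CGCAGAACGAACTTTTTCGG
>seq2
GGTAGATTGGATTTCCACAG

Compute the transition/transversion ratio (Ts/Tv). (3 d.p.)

Transitions are A↔G and C↔T; transversions are all other mismatches.
Transitions: 7. Transversions: 3.
R = 7/3 = 2.333333… ≈ 2.333 (to 3 d.p.).

2.333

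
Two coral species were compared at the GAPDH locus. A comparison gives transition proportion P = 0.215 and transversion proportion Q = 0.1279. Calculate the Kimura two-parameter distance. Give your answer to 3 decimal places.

0.482

Under the Kimura two-parameter model, d = −½ ln(1 − 2P − Q) − ¼ ln(1 − 2Q).
1 − 2P − Q = 0.4421, giving −½ ln(0.4421) = 0.408110.
1 − 2Q = 0.7442, giving −¼ ln(0.7442) = 0.073861.
d = 0.408110 + 0.073861 = 0.481971.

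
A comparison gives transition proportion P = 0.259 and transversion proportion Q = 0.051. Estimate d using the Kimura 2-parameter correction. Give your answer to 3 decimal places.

Under the Kimura two-parameter model, d = −½ ln(1 − 2P − Q) − ¼ ln(1 − 2Q).
1 − 2P − Q = 0.431, giving −½ ln(0.431) = 0.420824.
1 − 2Q = 0.898, giving −¼ ln(0.898) = 0.026896.
d = 0.420824 + 0.026896 = 0.447720.

0.448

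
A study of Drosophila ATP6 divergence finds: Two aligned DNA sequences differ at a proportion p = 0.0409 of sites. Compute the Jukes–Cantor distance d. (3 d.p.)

d = −(3/4) ln(1 − 4p/3) = −0.75 ln(1 − 0.054533) = −0.75 ln(0.945467)
  = −0.75 × (-0.056076) = 0.042057 substitutions/site.

0.042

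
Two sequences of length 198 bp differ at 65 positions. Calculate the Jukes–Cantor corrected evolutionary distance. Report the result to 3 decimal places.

p = 65/198 ≈ 0.328283.
d = −(3/4) ln(1 − 4p/3) = −0.75 ln(1 − 0.437711) = −0.75 ln(0.562289)
  = −0.75 × (-0.575739) = 0.431804 substitutions/site.

0.432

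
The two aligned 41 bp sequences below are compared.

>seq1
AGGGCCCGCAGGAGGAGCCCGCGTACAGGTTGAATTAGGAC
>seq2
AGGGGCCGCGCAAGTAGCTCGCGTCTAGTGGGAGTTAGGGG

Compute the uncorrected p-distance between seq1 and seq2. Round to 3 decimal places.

The sequences differ at 14 of 41 positions.
p = 14/41 = 0.341463… ≈ 0.341 (to 3 d.p.).

0.341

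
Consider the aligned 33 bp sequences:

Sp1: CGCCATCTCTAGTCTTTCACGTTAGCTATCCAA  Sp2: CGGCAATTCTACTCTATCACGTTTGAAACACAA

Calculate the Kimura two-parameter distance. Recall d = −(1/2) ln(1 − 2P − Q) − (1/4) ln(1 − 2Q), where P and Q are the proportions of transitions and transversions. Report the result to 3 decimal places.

Of 33 sites, 2 differences are transitions and 8 are transversions, so P = 2/33 ≈ 0.060606 and Q = 8/33 ≈ 0.242424.
Under the Kimura two-parameter model, d = −½ ln(1 − 2P − Q) − ¼ ln(1 − 2Q).
1 − 2P − Q = 0.636364, giving −½ ln(0.636364) = 0.225992.
1 − 2Q = 0.515152, giving −¼ ln(0.515152) = 0.165823.
d = 0.225992 + 0.165823 = 0.391815.

0.392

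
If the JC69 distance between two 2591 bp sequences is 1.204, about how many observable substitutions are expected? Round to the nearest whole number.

Invert JC69: p = (3/4)(1 − e^(−4d/3)) = 0.75 × (1 − e^(-1.605333)) = 0.75 × (1 − 0.200823) = 0.599383.
Expected differing sites = pL ≈ 0.599383 × 2591 = 1553.001353 ≈ 1553.

1553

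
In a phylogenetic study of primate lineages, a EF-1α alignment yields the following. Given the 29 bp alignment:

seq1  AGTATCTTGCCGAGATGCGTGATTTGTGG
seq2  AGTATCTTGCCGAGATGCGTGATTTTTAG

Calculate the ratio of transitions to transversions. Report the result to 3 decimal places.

Transitions are A↔G and C↔T; transversions are all other mismatches.
Transitions: 1. Transversions: 1.
R = 1/1 = 1.000.

1.000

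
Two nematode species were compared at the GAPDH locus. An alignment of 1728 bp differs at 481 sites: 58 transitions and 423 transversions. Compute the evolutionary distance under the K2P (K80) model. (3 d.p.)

P = 58/1728 ≈ 0.033565 and Q = 423/1728 ≈ 0.244792.
Under the Kimura two-parameter model, d = −½ ln(1 − 2P − Q) − ¼ ln(1 − 2Q).
1 − 2P − Q = 0.688078, giving −½ ln(0.688078) = 0.186927.
1 − 2Q = 0.510416, giving −¼ ln(0.510416) = 0.168132.
d = 0.186927 + 0.168132 = 0.355059.

0.355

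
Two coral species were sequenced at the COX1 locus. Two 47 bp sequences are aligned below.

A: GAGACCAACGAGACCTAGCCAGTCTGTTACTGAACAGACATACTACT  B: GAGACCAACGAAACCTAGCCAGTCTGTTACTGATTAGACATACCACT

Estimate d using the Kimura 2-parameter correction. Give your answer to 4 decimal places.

Of 47 sites, 3 differences are transitions and 1 are transversions, so P = 3/47 ≈ 0.06383 and Q = 1/47 ≈ 0.021277.
Under the Kimura two-parameter model, d = −½ ln(1 − 2P − Q) − ¼ ln(1 − 2Q).
1 − 2P − Q = 0.851063, giving −½ ln(0.851063) = 0.080635.
1 − 2Q = 0.957446, giving −¼ ln(0.957446) = 0.010871.
d = 0.080635 + 0.010871 = 0.091506.

0.0915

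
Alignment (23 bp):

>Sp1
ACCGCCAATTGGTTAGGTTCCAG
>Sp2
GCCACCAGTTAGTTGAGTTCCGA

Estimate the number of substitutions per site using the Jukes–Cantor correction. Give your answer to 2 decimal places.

0.47

The sequences differ at 8 of 23 sites (1, 4, 8, 11, 15, 16, 22, 23), so p = 8/23 ≈ 0.347826.
d = −(3/4) ln(1 − 4p/3) = −0.75 ln(1 − 0.463768) = −0.75 ln(0.536232)
  = −0.75 × (-0.623188) = 0.467391 substitutions/site.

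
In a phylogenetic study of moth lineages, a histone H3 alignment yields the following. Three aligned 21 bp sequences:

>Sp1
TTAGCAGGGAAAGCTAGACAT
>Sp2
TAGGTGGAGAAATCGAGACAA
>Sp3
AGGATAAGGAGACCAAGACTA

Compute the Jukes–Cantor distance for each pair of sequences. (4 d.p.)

Sp1–Sp2: 8/21 sites differ → p ≈ 0.380952, d = −0.75 ln(1 − 0.507936) = 0.531860 ≈ 0.5319.
Sp1–Sp3: 11/21 sites differ → p ≈ 0.52381, d = −0.75 ln(1 − 0.698413) = 0.899023 ≈ 0.8990.
Sp2–Sp3: 10/21 sites differ → p ≈ 0.47619, d = −0.75 ln(1 − 0.63492) = 0.755729 ≈ 0.7557.

d(Sp1,Sp2) = 0.5319, d(Sp1,Sp3) = 0.8990, d(Sp2,Sp3) = 0.7557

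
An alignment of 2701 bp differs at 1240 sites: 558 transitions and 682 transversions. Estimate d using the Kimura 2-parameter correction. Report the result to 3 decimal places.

P = 558/2701 ≈ 0.20659 and Q = 682/2701 ≈ 0.252499.
Under the Kimura two-parameter model, d = −½ ln(1 − 2P − Q) − ¼ ln(1 − 2Q).
1 − 2P − Q = 0.334321, giving −½ ln(0.334321) = 0.547827.
1 − 2Q = 0.495002, giving −¼ ln(0.495002) = 0.175798.
d = 0.547827 + 0.175798 = 0.723625.

0.724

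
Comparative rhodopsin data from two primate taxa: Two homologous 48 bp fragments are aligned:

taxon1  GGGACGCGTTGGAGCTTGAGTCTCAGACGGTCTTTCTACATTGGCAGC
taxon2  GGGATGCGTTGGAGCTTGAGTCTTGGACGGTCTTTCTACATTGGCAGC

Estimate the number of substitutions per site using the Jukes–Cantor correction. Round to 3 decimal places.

The sequences differ at 3 of 48 sites (5, 24, 25), so p = 3/48 = 0.0625.
d = −(3/4) ln(1 − 4p/3) = −0.75 ln(1 − 0.083333) = −0.75 ln(0.916667)
  = −0.75 × (-0.087011) = 0.065258 substitutions/site.

0.065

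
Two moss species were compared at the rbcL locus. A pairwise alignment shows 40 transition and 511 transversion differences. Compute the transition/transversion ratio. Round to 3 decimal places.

R = 40/511 = 0.078277… ≈ 0.078 (to 3 d.p.).

0.078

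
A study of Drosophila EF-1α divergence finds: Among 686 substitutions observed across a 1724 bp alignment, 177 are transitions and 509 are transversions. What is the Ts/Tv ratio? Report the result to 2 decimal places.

R = 177/509 = 0.347740… ≈ 0.35 (to 2 d.p.).

0.35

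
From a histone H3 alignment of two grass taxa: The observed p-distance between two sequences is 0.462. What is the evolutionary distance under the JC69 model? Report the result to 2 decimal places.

d = −(3/4) ln(1 − 4p/3) = −0.75 ln(1 − 0.616) = −0.75 ln(0.384)
  = −0.75 × (-0.957113) = 0.717835 substitutions/site.

0.72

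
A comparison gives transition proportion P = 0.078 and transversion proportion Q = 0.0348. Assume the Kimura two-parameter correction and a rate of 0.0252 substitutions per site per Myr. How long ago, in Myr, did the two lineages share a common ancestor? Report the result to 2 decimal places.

Under the Kimura two-parameter model, d = −½ ln(1 − 2P − Q) − ¼ ln(1 − 2Q).
1 − 2P − Q = 0.8092, giving −½ ln(0.8092) = 0.105855.
1 − 2Q = 0.9304, giving −¼ ln(0.9304) = 0.018035.
d = 0.105855 + 0.018035 = 0.123890.
Under a molecular clock d = 2μt, so t = d/(2μ) = 0.123890 / (2 × 0.0252) = 2.46 Myr.

2.46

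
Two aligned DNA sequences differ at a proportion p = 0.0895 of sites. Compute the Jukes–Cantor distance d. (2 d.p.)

d = −(3/4) ln(1 − 4p/3) = −0.75 ln(1 − 0.119333) = −0.75 ln(0.880667)
  = −0.75 × (-0.127076) = 0.095307 substitutions/site.

0.10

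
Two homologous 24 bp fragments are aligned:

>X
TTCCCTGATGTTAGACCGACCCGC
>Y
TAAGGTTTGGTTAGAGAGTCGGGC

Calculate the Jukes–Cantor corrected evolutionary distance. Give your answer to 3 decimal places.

0.824

The sequences differ at 12 of 24 sites, so p = 12/24 = 0.5.
d = −(3/4) ln(1 − 4p/3) = −0.75 ln(1 − 0.666667) = −0.75 ln(0.333333)
  = −0.75 × (-1.098613) = 0.823960 substitutions/site.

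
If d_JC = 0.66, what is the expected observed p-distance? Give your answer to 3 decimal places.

p = (3/4)(1 − e^(−4d/3)) = 0.75 × (1 − e^(-0.88)) = 0.75 × (1 − 0.414783) = 0.438913.

0.439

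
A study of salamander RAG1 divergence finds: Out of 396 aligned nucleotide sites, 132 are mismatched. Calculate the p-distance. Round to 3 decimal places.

0.333

p = 132/396 = 0.333333… ≈ 0.333 (to 3 d.p.).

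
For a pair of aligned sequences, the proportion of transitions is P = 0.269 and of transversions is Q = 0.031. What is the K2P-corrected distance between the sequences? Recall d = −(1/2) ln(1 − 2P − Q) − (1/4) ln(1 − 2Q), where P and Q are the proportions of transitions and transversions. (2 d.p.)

0.44

Under the Kimura two-parameter model, d = −½ ln(1 − 2P − Q) − ¼ ln(1 − 2Q).
1 − 2P − Q = 0.431, giving −½ ln(0.431) = 0.420824.
1 − 2Q = 0.938, giving −¼ ln(0.938) = 0.016001.
d = 0.420824 + 0.016001 = 0.436825.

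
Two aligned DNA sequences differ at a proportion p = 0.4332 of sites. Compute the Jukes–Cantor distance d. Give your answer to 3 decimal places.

0.646

d = −(3/4) ln(1 − 4p/3) = −0.75 ln(1 − 0.5776) = −0.75 ln(0.4224)
  = −0.75 × (-0.861803) = 0.646352 substitutions/site.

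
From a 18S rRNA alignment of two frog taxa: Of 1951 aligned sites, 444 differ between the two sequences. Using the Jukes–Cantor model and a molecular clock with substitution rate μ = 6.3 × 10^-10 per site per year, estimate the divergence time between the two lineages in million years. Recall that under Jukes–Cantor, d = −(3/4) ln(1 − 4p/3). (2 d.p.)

215.23

p = 444/1951 ≈ 0.227576.
d = −(3/4) ln(1 − 4p/3) = −0.75 ln(1 − 0.303435) = −0.75 ln(0.696565)
  = −0.75 × (-0.361594) = 0.271196 substitutions/site.
Under a molecular clock d = 2μt, so t = d/(2μ) = 0.271196 / (2 × 6.3 × 10^-10) = 215.23 million years.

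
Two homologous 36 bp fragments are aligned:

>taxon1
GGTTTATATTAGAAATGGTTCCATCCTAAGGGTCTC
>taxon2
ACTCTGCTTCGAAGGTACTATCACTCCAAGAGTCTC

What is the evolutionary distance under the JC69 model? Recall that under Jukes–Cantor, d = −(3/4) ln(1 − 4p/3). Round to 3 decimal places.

0.912

The sequences differ at 19 of 36 sites, so p = 19/36 ≈ 0.527778.
d = −(3/4) ln(1 − 4p/3) = −0.75 ln(1 − 0.703704) = −0.75 ln(0.296296)
  = −0.75 × (-1.216396) = 0.912297 substitutions/site.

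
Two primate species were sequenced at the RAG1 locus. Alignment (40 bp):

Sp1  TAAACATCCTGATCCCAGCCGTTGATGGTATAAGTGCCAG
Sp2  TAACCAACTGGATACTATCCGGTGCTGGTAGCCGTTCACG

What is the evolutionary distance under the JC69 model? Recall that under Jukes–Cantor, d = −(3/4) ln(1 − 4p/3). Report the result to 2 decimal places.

The sequences differ at 15 of 40 sites, so p = 15/40 = 0.375.
d = −(3/4) ln(1 − 4p/3) = −0.75 ln(1 − 0.5) = −0.75 ln(0.5)
  = −0.75 × (-0.693147) = 0.519860 substitutions/site.

0.52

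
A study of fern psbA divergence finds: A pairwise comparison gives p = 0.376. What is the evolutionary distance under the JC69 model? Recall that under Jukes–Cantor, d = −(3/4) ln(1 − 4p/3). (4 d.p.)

0.5219

d = −(3/4) ln(1 − 4p/3) = −0.75 ln(1 − 0.501333) = −0.75 ln(0.498667)
  = −0.75 × (-0.695817) = 0.521863 substitutions/site.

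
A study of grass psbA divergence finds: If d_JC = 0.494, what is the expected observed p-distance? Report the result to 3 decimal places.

p = (3/4)(1 − e^(−4d/3)) = 0.75 × (1 − e^(-0.658667)) = 0.75 × (1 − 0.517541) = 0.361844.

0.362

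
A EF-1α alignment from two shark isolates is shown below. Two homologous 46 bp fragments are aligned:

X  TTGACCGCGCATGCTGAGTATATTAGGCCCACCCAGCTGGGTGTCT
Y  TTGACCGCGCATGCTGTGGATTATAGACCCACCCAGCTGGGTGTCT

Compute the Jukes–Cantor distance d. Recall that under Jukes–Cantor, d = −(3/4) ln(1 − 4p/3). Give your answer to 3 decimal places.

The sequences differ at 5 of 46 sites (17, 19, 22, 23, 27), so p = 5/46 ≈ 0.108696.
d = −(3/4) ln(1 − 4p/3) = −0.75 ln(1 − 0.144928) = −0.75 ln(0.855072)
  = −0.75 × (-0.156570) = 0.117428 substitutions/site.

0.117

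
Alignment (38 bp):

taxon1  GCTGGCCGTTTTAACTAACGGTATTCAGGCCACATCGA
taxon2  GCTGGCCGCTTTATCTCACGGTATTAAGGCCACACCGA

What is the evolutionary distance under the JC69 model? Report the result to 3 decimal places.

The sequences differ at 5 of 38 sites (9, 14, 17, 26, 35), so p = 5/38 ≈ 0.131579.
d = −(3/4) ln(1 − 4p/3) = −0.75 ln(1 − 0.175439) = −0.75 ln(0.824561)
  = −0.75 × (-0.192904) = 0.144678 substitutions/site.

0.145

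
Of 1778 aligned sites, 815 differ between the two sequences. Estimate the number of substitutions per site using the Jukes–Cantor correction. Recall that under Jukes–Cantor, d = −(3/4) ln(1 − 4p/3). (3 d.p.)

p = 815/1778 ≈ 0.45838.
d = −(3/4) ln(1 − 4p/3) = −0.75 ln(1 − 0.611173) = −0.75 ln(0.388827)
  = −0.75 × (-0.944621) = 0.708466 substitutions/site.

0.708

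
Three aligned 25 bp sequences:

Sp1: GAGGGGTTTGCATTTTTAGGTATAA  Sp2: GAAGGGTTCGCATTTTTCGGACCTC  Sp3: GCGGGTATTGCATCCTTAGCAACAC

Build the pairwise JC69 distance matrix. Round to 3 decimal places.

d(Sp1,Sp2) = 0.417, d(Sp1,Sp3) = 0.490, d(Sp2,Sp3) = 0.663

Sp1–Sp2: 8/25 sites differ → p = 0.32, d = −0.75 ln(1 − 0.426667) = 0.417216 ≈ 0.417.
Sp1–Sp3: 9/25 sites differ → p = 0.36, d = −0.75 ln(1 − 0.48) = 0.490445 ≈ 0.490.
Sp2–Sp3: 11/25 sites differ → p = 0.44, d = −0.75 ln(1 − 0.586667) = 0.662626 ≈ 0.663.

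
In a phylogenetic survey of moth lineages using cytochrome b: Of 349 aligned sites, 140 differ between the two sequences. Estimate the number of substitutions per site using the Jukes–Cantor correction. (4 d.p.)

p = 140/349 ≈ 0.401146.
d = −(3/4) ln(1 − 4p/3) = −0.75 ln(1 − 0.534861) = −0.75 ln(0.465139)
  = −0.75 × (-0.765419) = 0.574064 substitutions/site.

0.5741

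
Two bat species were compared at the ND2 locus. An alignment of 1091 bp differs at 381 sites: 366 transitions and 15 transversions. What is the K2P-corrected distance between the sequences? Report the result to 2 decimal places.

0.58

P = 366/1091 ≈ 0.335472 and Q = 15/1091 ≈ 0.013749.
Under the Kimura two-parameter model, d = −½ ln(1 − 2P − Q) − ¼ ln(1 − 2Q).
1 − 2P − Q = 0.315307, giving −½ ln(0.315307) = 0.577104.
1 − 2Q = 0.972502, giving −¼ ln(0.972502) = 0.006971.
d = 0.577104 + 0.006971 = 0.584075.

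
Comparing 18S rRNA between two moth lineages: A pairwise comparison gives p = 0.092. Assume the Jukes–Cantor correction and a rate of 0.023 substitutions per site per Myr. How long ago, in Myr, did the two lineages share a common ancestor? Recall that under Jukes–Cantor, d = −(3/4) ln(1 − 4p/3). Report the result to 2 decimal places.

d = −(3/4) ln(1 − 4p/3) = −0.75 ln(1 − 0.122667) = −0.75 ln(0.877333)
  = −0.75 × (-0.130869) = 0.098152 substitutions/site.
Under a molecular clock d = 2μt, so t = d/(2μ) = 0.098152 / (2 × 0.023) = 2.13 Myr.

2.13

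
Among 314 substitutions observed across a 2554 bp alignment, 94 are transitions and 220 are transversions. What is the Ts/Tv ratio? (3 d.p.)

R = 94/220 = 0.427272… ≈ 0.427 (to 3 d.p.).

0.427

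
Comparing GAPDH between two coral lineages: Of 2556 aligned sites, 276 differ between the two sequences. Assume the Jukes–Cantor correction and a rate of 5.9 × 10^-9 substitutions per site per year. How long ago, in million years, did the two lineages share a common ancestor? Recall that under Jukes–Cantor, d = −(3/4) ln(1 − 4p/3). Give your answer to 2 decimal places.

9.88

p = 276/2556 ≈ 0.107981.
d = −(3/4) ln(1 − 4p/3) = −0.75 ln(1 − 0.143975) = −0.75 ln(0.856025)
  = −0.75 × (-0.155456) = 0.116592 substitutions/site.
Under a molecular clock d = 2μt, so t = d/(2μ) = 0.116592 / (2 × 5.9 × 10^-9) = 9.88 million years.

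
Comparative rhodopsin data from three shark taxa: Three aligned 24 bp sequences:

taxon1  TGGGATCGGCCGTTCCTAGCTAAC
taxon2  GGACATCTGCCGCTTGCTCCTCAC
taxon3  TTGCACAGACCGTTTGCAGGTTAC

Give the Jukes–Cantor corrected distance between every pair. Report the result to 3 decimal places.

d(taxon1,taxon2) = 0.708, d(taxon1,taxon3) = 0.608, d(taxon2,taxon3) = 0.824

taxon1–taxon2: 11/24 sites differ → p ≈ 0.458333, d = −0.75 ln(1 − 0.611111) = 0.708346 ≈ 0.708.
taxon1–taxon3: 10/24 sites differ → p ≈ 0.416667, d = −0.75 ln(1 − 0.555556) = 0.608198 ≈ 0.608.
taxon2–taxon3: 12/24 sites differ → p = 0.5, d = −0.75 ln(1 − 0.666667) = 0.823960 ≈ 0.824.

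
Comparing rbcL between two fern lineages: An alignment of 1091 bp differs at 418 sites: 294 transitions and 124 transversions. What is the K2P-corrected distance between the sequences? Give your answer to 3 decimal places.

0.593

P = 294/1091 ≈ 0.269478 and Q = 124/1091 ≈ 0.113657.
Under the Kimura two-parameter model, d = −½ ln(1 − 2P − Q) − ¼ ln(1 − 2Q).
1 − 2P − Q = 0.347387, giving −½ ln(0.347387) = 0.528658.
1 − 2Q = 0.772686, giving −¼ ln(0.772686) = 0.064471.
d = 0.528658 + 0.064471 = 0.593129.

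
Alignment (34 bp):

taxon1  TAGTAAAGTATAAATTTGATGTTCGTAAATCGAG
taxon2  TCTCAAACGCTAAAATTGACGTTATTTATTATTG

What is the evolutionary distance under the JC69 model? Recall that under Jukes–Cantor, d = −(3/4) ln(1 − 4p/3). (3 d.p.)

0.665

The sequences differ at 15 of 34 sites, so p = 15/34 ≈ 0.441176.
d = −(3/4) ln(1 − 4p/3) = −0.75 ln(1 − 0.588235) = −0.75 ln(0.411765)
  = −0.75 × (-0.887302) = 0.665477 substitutions/site.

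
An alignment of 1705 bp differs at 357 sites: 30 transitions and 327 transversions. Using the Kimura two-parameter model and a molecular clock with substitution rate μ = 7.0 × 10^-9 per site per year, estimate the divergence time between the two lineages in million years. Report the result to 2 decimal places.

17.83

P = 30/1705 ≈ 0.017595 and Q = 327/1705 ≈ 0.191789.
Under the Kimura two-parameter model, d = −½ ln(1 − 2P − Q) − ¼ ln(1 − 2Q).
1 − 2P − Q = 0.773021, giving −½ ln(0.773021) = 0.128725.
1 − 2Q = 0.616422, giving −¼ ln(0.616422) = 0.120956.
d = 0.128725 + 0.120956 = 0.249681.
Under a molecular clock d = 2μt, so t = d/(2μ) = 0.249681 / (2 × 7.0 × 10^-9) = 17.83 million years.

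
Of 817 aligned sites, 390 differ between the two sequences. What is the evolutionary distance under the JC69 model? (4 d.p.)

p = 390/817 ≈ 0.477356.
d = −(3/4) ln(1 − 4p/3) = −0.75 ln(1 − 0.636475) = −0.75 ln(0.363525)
  = −0.75 × (-1.011907) = 0.758930 substitutions/site.

0.7589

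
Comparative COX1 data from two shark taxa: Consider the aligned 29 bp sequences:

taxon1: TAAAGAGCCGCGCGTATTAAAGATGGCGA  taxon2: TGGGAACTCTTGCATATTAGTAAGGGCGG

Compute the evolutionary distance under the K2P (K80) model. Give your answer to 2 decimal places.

Of 29 sites, 10 differences are transitions and 4 are transversions, so P = 10/29 ≈ 0.344828 and Q = 4/29 ≈ 0.137931.
Under the Kimura two-parameter model, d = −½ ln(1 − 2P − Q) − ¼ ln(1 − 2Q).
1 − 2P − Q = 0.172413, giving −½ ln(0.172413) = 0.878931.
1 − 2Q = 0.724138, giving −¼ ln(0.724138) = 0.080693.
d = 0.878931 + 0.080693 = 0.959624.

0.96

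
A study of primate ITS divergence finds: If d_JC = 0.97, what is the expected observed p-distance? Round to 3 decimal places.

0.544

p = (3/4)(1 − e^(−4d/3)) = 0.75 × (1 − e^(-1.293333)) = 0.75 × (1 − 0.274355) = 0.544234.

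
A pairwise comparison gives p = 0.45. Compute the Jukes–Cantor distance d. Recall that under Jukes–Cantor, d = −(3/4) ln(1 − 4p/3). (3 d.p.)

0.687

d = −(3/4) ln(1 − 4p/3) = −0.75 ln(1 − 0.6) = −0.75 ln(0.4)
  = −0.75 × (-0.916291) = 0.687218 substitutions/site.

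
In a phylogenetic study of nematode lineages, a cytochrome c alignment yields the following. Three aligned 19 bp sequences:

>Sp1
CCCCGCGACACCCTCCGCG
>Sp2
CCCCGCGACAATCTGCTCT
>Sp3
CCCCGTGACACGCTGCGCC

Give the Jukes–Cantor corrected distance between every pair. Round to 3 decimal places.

d(Sp1,Sp2) = 0.324, d(Sp1,Sp3) = 0.247, d(Sp2,Sp3) = 0.324

Sp1–Sp2: 5/19 sites differ → p ≈ 0.263158, d = −0.75 ln(1 − 0.350877) = 0.324100 ≈ 0.324.
Sp1–Sp3: 4/19 sites differ → p ≈ 0.210526, d = −0.75 ln(1 − 0.280701) = 0.247109 ≈ 0.247.
Sp2–Sp3: 5/19 sites differ → p ≈ 0.263158, d = −0.75 ln(1 − 0.350877) = 0.324100 ≈ 0.324.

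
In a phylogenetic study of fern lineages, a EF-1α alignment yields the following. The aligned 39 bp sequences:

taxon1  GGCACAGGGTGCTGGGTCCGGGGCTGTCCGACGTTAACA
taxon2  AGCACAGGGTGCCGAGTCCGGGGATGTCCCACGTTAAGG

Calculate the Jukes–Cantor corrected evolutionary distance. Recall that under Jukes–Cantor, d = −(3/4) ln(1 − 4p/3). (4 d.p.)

0.2052

The sequences differ at 7 of 39 sites (1, 13, 15, 24, 30, 38, 39), so p = 7/39 ≈ 0.179487.
d = −(3/4) ln(1 − 4p/3) = −0.75 ln(1 − 0.239316) = −0.75 ln(0.760684)
  = −0.75 × (-0.273537) = 0.205153 substitutions/site.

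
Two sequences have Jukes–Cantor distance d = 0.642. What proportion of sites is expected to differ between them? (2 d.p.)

p = (3/4)(1 − e^(−4d/3)) = 0.75 × (1 − e^(-0.856)) = 0.75 × (1 − 0.424858) = 0.431357.

0.43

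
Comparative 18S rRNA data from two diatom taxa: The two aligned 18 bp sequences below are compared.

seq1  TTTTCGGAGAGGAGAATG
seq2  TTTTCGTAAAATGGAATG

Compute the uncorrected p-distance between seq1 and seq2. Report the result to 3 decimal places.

0.278

The sequences differ at 5 of 18 positions (sites 7, 9, 11, 12, 13).
p = 5/18 = 0.277777… ≈ 0.278 (to 3 d.p.).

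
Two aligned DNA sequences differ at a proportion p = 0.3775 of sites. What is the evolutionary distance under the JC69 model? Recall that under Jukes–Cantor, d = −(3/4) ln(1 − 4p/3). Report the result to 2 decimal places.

d = −(3/4) ln(1 − 4p/3) = −0.75 ln(1 − 0.503333) = −0.75 ln(0.496667)
  = −0.75 × (-0.699835) = 0.524876 substitutions/site.

0.52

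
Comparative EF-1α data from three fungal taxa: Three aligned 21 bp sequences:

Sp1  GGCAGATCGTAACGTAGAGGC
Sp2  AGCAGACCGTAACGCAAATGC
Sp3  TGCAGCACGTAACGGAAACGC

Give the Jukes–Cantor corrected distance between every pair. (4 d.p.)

Sp1–Sp2: 5/21 sites differ → p ≈ 0.238095, d = −0.75 ln(1 − 0.31746) = 0.286451 ≈ 0.2865.
Sp1–Sp3: 6/21 sites differ → p ≈ 0.285714, d = −0.75 ln(1 − 0.380952) = 0.359679 ≈ 0.3597.
Sp2–Sp3: 5/21 sites differ → p ≈ 0.238095, d = −0.75 ln(1 − 0.31746) = 0.286451 ≈ 0.2865.

d(Sp1,Sp2) = 0.2865, d(Sp1,Sp3) = 0.3597, d(Sp2,Sp3) = 0.2865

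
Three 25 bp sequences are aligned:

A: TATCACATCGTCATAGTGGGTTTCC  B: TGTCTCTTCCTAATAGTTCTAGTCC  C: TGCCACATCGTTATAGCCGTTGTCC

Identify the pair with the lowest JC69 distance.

A–B: 10/25 differ, p = 0.400, d = 0.572.
A–C: 7/25 differ, p = 0.280, d = 0.351.
B–C: 9/25 differ, p = 0.360, d = 0.490.
The smallest distance is between A and C.

A and C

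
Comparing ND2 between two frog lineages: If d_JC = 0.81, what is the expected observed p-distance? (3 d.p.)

p = (3/4)(1 − e^(−4d/3)) = 0.75 × (1 − e^(-1.08)) = 0.75 × (1 − 0.339596) = 0.495303.

0.495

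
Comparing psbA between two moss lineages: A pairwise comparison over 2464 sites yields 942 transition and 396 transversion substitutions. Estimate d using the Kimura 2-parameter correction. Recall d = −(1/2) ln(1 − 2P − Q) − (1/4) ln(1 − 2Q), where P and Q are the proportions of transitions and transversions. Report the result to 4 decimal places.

P = 942/2464 ≈ 0.382305 and Q = 396/2464 ≈ 0.160714.
Under the Kimura two-parameter model, d = −½ ln(1 − 2P − Q) − ¼ ln(1 − 2Q).
1 − 2P − Q = 0.074676, giving −½ ln(0.074676) = 1.297298.
1 − 2Q = 0.678572, giving −¼ ln(0.678572) = 0.096941.
d = 1.297298 + 0.096941 = 1.394239.

1.3942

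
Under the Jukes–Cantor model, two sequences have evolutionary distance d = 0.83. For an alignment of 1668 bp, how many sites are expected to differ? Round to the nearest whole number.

837

Invert JC69: p = (3/4)(1 − e^(−4d/3)) = 0.75 × (1 − e^(-1.106667)) = 0.75 × (1 − 0.330659) = 0.502006.
Expected differing sites = pL ≈ 0.502006 × 1668 = 837.346008 ≈ 837.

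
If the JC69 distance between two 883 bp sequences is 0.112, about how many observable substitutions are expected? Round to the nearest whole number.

92

Invert JC69: p = (3/4)(1 − e^(−4d/3)) = 0.75 × (1 − e^(-0.149333)) = 0.75 × (1 − 0.861282) = 0.104039.
Expected differing sites = pL ≈ 0.104039 × 883 = 91.866437 ≈ 92.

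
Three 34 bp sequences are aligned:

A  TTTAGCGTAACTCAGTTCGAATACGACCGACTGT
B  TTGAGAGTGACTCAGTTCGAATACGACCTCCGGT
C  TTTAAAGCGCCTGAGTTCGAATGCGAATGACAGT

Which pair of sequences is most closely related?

A and B

A–B: 6/34 differ, p = 0.176, d = 0.201.
A–C: 10/34 differ, p = 0.294, d = 0.373.
B–C: 11/34 differ, p = 0.324, d = 0.423.
The smallest distance is between A and B.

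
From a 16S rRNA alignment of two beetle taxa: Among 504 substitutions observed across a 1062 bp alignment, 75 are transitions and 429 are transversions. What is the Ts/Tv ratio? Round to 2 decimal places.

R = 75/429 = 0.174825… ≈ 0.17 (to 2 d.p.).

0.17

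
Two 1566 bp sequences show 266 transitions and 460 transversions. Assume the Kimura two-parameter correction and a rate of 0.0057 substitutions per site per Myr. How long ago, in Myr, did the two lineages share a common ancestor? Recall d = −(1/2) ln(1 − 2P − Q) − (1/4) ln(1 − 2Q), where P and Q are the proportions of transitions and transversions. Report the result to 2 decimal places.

63.44

P = 266/1566 ≈ 0.16986 and Q = 460/1566 ≈ 0.293742.
Under the Kimura two-parameter model, d = −½ ln(1 − 2P − Q) − ¼ ln(1 − 2Q).
1 − 2P − Q = 0.366538, giving −½ ln(0.366538) = 0.501827.
1 − 2Q = 0.412516, giving −¼ ln(0.412516) = 0.221370.
d = 0.501827 + 0.221370 = 0.723197.
Under a molecular clock d = 2μt, so t = d/(2μ) = 0.723197 / (2 × 0.0057) = 63.44 Myr.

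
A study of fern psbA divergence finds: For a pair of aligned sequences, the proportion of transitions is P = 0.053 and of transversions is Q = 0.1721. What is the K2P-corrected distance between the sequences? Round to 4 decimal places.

0.2684

Under the Kimura two-parameter model, d = −½ ln(1 − 2P − Q) − ¼ ln(1 − 2Q).
1 − 2P − Q = 0.7219, giving −½ ln(0.7219) = 0.162934.
1 − 2Q = 0.6558, giving −¼ ln(0.6558) = 0.105475.
d = 0.162934 + 0.105475 = 0.268409.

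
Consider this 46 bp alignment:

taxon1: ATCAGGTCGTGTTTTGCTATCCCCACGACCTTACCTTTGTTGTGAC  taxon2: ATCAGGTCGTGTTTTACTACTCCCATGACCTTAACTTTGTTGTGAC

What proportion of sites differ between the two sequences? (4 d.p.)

The sequences differ at 5 of 46 positions (sites 16, 20, 21, 26, 34).
p = 5/46 = 0.108695… ≈ 0.1087 (to 4 d.p.).

0.1087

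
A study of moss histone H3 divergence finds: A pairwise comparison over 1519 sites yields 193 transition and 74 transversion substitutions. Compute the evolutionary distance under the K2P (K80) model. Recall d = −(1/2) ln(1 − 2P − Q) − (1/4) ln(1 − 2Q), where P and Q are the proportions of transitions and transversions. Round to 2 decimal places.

0.21

P = 193/1519 ≈ 0.127057 and Q = 74/1519 ≈ 0.048716.
Under the Kimura two-parameter model, d = −½ ln(1 − 2P − Q) − ¼ ln(1 − 2Q).
1 − 2P − Q = 0.69717, giving −½ ln(0.69717) = 0.180363.
1 − 2Q = 0.902568, giving −¼ ln(0.902568) = 0.025628.
d = 0.180363 + 0.025628 = 0.205991.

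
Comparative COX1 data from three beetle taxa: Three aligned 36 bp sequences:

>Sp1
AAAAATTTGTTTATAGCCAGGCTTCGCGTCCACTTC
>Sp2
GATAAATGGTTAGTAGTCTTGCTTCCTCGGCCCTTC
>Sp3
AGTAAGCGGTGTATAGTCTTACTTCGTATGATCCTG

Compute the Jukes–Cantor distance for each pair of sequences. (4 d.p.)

d(Sp1,Sp2) = 0.6082, d(Sp1,Sp3) = 0.7449, d(Sp2,Sp3) = 0.6082

Sp1–Sp2: 15/36 sites differ → p ≈ 0.416667, d = −0.75 ln(1 − 0.555556) = 0.608198 ≈ 0.6082.
Sp1–Sp3: 17/36 sites differ → p ≈ 0.472222, d = −0.75 ln(1 − 0.629629) = 0.744938 ≈ 0.7449.
Sp2–Sp3: 15/36 sites differ → p ≈ 0.416667, d = −0.75 ln(1 − 0.555556) = 0.608198 ≈ 0.6082.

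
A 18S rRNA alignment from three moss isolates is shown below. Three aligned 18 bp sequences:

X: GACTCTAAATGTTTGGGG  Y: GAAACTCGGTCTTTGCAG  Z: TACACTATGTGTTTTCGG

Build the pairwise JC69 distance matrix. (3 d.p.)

d(X,Y) = 0.673, d(X,Z) = 0.441, d(Y,Z) = 0.548

X–Y: 8/18 sites differ → p ≈ 0.444444, d = −0.75 ln(1 − 0.592592) = 0.673455 ≈ 0.673.
X–Z: 6/18 sites differ → p ≈ 0.333333, d = −0.75 ln(1 − 0.444444) = 0.440839 ≈ 0.441.
Y–Z: 7/18 sites differ → p ≈ 0.388889, d = −0.75 ln(1 − 0.518519) = 0.548166 ≈ 0.548.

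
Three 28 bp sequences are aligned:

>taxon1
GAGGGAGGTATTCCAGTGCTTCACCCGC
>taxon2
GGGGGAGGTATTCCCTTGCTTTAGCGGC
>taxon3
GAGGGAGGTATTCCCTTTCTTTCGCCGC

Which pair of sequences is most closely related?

taxon1–taxon2: 6/28 differ, p = 0.214, d = 0.252.
taxon1–taxon3: 6/28 differ, p = 0.214, d = 0.252.
taxon2–taxon3: 4/28 differ, p = 0.143, d = 0.158.
The smallest distance is between taxon2 and taxon3.

taxon2 and taxon3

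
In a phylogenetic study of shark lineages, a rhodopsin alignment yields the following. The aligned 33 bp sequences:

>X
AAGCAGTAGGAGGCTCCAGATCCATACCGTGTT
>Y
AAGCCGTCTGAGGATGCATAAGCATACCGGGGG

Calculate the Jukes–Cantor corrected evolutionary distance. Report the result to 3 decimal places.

0.441

The sequences differ at 11 of 33 sites, so p = 11/33 ≈ 0.333333.
d = −(3/4) ln(1 − 4p/3) = −0.75 ln(1 − 0.444444) = −0.75 ln(0.555556)
  = −0.75 × (-0.587786) = 0.440840 substitutions/site.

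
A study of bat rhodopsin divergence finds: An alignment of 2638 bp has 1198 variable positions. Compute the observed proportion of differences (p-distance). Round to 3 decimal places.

0.454

p = 1198/2638 = 0.454131… ≈ 0.454 (to 3 d.p.).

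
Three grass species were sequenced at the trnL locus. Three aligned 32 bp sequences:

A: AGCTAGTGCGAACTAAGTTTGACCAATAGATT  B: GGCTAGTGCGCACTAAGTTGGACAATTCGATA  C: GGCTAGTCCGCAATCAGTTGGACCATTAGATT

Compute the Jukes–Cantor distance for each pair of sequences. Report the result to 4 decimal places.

A–B: 7/32 sites differ → p = 0.21875, d = −0.75 ln(1 − 0.291667) = 0.258631 ≈ 0.2586.
A–C: 7/32 sites differ → p = 0.21875, d = −0.75 ln(1 − 0.291667) = 0.258631 ≈ 0.2586.
B–C: 6/32 sites differ → p = 0.1875, d = −0.75 ln(1 − 0.25) = 0.215762 ≈ 0.2158.

d(A,B) = 0.2586, d(A,C) = 0.2586, d(B,C) = 0.2158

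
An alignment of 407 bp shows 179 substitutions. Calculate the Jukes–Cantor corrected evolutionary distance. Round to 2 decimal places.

0.66

p = 179/407 ≈ 0.439803.
d = −(3/4) ln(1 − 4p/3) = −0.75 ln(1 − 0.586404) = −0.75 ln(0.413596)
  = −0.75 × (-0.882866) = 0.662150 substitutions/site.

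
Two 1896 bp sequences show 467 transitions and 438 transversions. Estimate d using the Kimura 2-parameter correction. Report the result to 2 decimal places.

0.80

P = 467/1896 ≈ 0.246308 and Q = 438/1896 ≈ 0.231013.
Under the Kimura two-parameter model, d = −½ ln(1 − 2P − Q) − ¼ ln(1 − 2Q).
1 − 2P − Q = 0.276371, giving −½ ln(0.276371) = 0.643006.
1 − 2Q = 0.537974, giving −¼ ln(0.537974) = 0.154986.
d = 0.643006 + 0.154986 = 0.797992.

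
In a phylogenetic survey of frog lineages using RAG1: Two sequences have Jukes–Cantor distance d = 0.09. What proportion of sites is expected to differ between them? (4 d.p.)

0.0848

p = (3/4)(1 − e^(−4d/3)) = 0.75 × (1 − e^(-0.12)) = 0.75 × (1 − 0.886920) = 0.084810.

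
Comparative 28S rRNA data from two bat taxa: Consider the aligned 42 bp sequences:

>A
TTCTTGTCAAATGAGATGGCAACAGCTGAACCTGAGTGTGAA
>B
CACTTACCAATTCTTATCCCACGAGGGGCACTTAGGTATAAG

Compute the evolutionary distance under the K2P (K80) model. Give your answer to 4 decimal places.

Of 42 sites, 9 differences are transitions and 12 are transversions, so P = 9/42 ≈ 0.214286 and Q = 12/42 ≈ 0.285714.
Under the Kimura two-parameter model, d = −½ ln(1 − 2P − Q) − ¼ ln(1 − 2Q).
1 − 2P − Q = 0.285714, giving −½ ln(0.285714) = 0.626382.
1 − 2Q = 0.428572, giving −¼ ln(0.428572) = 0.211824.
d = 0.626382 + 0.211824 = 0.838206.

0.8382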